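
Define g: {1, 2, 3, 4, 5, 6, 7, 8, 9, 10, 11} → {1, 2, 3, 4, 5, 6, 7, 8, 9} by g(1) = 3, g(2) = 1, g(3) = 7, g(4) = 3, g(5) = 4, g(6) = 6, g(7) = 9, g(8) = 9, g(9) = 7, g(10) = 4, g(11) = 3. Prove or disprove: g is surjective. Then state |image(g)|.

No element maps to 2, so g is not surjective.
The image of g is {1, 3, 4, 6, 7, 9}, which has 6 elements.

6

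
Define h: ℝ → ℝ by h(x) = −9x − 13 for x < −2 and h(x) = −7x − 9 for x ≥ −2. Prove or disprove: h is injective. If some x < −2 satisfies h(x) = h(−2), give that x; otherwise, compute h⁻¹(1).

-10/7

Both pieces are strictly decreasing (slopes −9 and −7), so each is injective on its own interval.
The left piece maps (−∞, −2) onto (5, ∞); the right piece maps [−2, ∞) onto (−∞, 5].
These images are disjoint, so no value is attained by both pieces. Thus h is injective.
Because the two images are disjoint, no x < −2 has h(x) = h(−2), so we compute h⁻¹(1): 1 lies in (−∞, 5], so solve −7x − 9 = 1: x = (1 + 9)/(−7) = −10/7.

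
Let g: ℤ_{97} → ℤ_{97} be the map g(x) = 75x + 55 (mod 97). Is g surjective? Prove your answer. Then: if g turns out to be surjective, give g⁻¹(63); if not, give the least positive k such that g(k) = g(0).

Since gcd(75, 97) = 1, 75 is invertible modulo 97. Euclid's algorithm: 97 = 1·75 + 22, 75 = 3·22 + 9, 22 = 2·9 + 4, 9 = 2·4 + 1; back-substituting gives 1 = 22·75 − 17·97, so 75⁻¹ ≡ 22 (mod 97).
For any y ∈ ℤ_{97}, x = 22(y − 55) mod 97 satisfies g(x) = 75·22(y − 55) + 55 ≡ y (since 75·22 ≡ 1 mod 97). So every y has a preimage.
Hence g is surjective.
Since g is surjective, we find g⁻¹(63): we need 75x ≡ 63 − 55 ≡ 8 (mod 97). Using 75⁻¹ = 22: x ≡ 22·8 = 176 = 1·97 + 79, so x = 79.
Check: g(79) = 75·79 + 55 = 5980 = 61·97 + 63 ≡ 63 (mod 97).

79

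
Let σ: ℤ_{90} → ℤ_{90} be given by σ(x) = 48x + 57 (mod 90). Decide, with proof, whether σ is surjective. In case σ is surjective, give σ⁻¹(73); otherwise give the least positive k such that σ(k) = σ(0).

15

Recall that surjectivity means every element of the codomain has a preimage under σ.
Since gcd(48, 90) = 6, we have 48x ≡ 0 (mod 6) for all x, so σ(x) ≡ 3 (mod 6).
But 0 ≢ 3 (mod 6), so 0 ∈ ℤ_{90} has no preimage. Hence σ is not surjective.
Since σ is not surjective, we find the least positive k with σ(k) = σ(0): this means 48k ≡ 0 (mod 90), i.e. 90 ∣ 48k. Since gcd(48, 90) = 6, dividing through by 6 this holds exactly when 15 ∣ 8k, and as gcd(8, 15) = 1, exactly when 15 ∣ k.
The smallest positive such k is 15.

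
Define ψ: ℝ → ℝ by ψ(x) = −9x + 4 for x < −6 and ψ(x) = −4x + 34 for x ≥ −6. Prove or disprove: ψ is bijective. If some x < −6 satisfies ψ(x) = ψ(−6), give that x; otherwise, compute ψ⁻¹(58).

-6

Both pieces are strictly decreasing (slopes −9 and −4), so each is injective on its own interval.
The left piece maps (−∞, −6) onto (58, ∞); the right piece maps [−6, ∞) onto (−∞, 58].
Since 58 = 58, the images partition ℝ: ψ is injective and surjective, hence bijective.
Because the two images are disjoint, no x < −6 has ψ(x) = ψ(−6), so we compute ψ⁻¹(58): 58 lies in (−∞, 58], so solve −4x + 34 = 58: x = (58 − 34)/(−4) = −6.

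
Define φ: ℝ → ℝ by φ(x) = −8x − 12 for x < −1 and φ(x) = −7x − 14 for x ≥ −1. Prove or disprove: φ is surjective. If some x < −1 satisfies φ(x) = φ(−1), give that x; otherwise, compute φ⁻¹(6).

Both pieces are strictly decreasing (slopes −8 and −7), so each is injective on its own interval.
The left piece maps (−∞, −1) onto (−4, ∞); the right piece maps [−1, ∞) onto (−∞, −7].
The union (−4, ∞) ∪ (−∞, −7] omits the interval between −4 and −7; in particular −4 has no preimage. So φ is not surjective.
Because the two images are disjoint, no x < −1 has φ(x) = φ(−1), so we compute φ⁻¹(6): 6 lies in (−4, ∞), so solve −8x − 12 = 6: x = (6 + 12)/(−8) = −9/4.

-9/4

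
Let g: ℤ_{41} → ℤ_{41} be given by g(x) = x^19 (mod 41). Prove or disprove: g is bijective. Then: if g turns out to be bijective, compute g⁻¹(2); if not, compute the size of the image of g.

Since 41 is prime, the nonzero elements of ℤ_{41} form a cyclic group of order 40.
As gcd(19, 40) = 1, raising to the 19th power is a bijection on this group: if u^19 ≡ v^19 then (uv^{−1})^19 = 1, and the only element of order dividing gcd(19, 40) = 1 is 1, so u = v.
With g(0) = 0 this makes g injective on all of ℤ_{41}, hence bijective (finite equal-size domain and codomain). In particular g is bijective.
Since g is bijective, we find the preimage of 2. The inverse of x ↦ x^19 on (ℤ_{41})^× is x ↦ x^19, because 19·19 = 361 = 9·40 + 1 ≡ 1 (mod 40) and x^{40} = 1 for x ≠ 0 (Fermat). So g⁻¹(2) = 2^19 mod 41.
Repeated squaring mod 41: 2^1 ≡ 2, 2^2 ≡ 2² = 4, 2^4 ≡ 4² = 16, 2^8 ≡ 16² = 256 ≡ 10, 2^16 ≡ 10² = 100 ≡ 18. Since 19 = 16 + 2 + 1, 2^19 ≡ 18·4·2: 18·4 = 72 ≡ 31, then 31·2 = 62 ≡ 21. So 2^19 ≡ 21 (mod 41).
Hence g⁻¹(2) = 21.

21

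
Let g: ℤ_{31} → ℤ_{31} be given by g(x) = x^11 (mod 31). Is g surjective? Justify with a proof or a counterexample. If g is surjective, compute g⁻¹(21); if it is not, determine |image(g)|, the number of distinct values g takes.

Since 31 is prime, the nonzero elements of ℤ_{31} form a cyclic group of order 30.
As gcd(11, 30) = 1, raising to the 11th power is a bijection on this group: if a^11 ≡ b^11 then (ab^{−1})^11 = 1, and the only element of order dividing gcd(11, 30) = 1 is 1, so a = b.
With g(0) = 0 this makes g injective on all of ℤ_{31}, hence bijective (finite equal-size domain and codomain). In particular g is surjective.
Since g is surjective, we find the preimage of 21. The inverse of x ↦ x^11 on (ℤ_{31})^× is x ↦ x^11, because 11·11 = 121 = 4·30 + 1 ≡ 1 (mod 30) and x^{30} = 1 for x ≠ 0 (Fermat). So g⁻¹(21) = 21^11 mod 31.
Repeated squaring mod 31: 21^1 ≡ 21, 21^2 ≡ 21² = 441 ≡ 7, 21^4 ≡ 7² = 49 ≡ 18, 21^8 ≡ 18² = 324 ≡ 14. Since 11 = 8 + 2 + 1, 21^11 ≡ 14·7·21: 14·7 = 98 ≡ 5, then 5·21 = 105 ≡ 12. So 21^11 ≡ 12 (mod 31).
Hence g⁻¹(21) = 12.

12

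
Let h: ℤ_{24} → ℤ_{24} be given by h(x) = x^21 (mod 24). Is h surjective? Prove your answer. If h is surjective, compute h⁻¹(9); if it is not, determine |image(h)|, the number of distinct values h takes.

h(0) = 0^21 = 0.
h(6): Repeated squaring mod 24: 6^1 ≡ 6, 6^2 ≡ 6² = 36 ≡ 12, 6^4 ≡ 12² = 144 ≡ 0, 6^8 ≡ 0² = 0, 6^16 ≡ 0² = 0. Since 21 = 16 + 4 + 1, 6^21 ≡ 0·0·6: 0·0 = 0, then 0·6 = 0. So 6^21 ≡ 0 (mod 24).
So h(0) = h(6) = 0 while 0 ≠ 6, hence h is not injective.
A non-injective map from the 24-element set ℤ_{24} to itself takes at most 23 distinct values, so it cannot be surjective. Therefore h is not surjective.
Since h is not surjective, we determine |image(h)|. Computing x^21 mod 24 for each x (by repeated squaring, reducing mod 24 at every step), the values h(0), h(1), …, h(23) are: 0, 1, 8, 3, 16, 5, 0, 7, 8, 9, 16, 11, 0, 13, 8, 15, 16, 17, 0, 19, 8, 21, 16, 23.
The distinct values are {0, 1, 3, 5, 7, 8, 9, 11, 13, 15, 16, 17, 19, 21, 23}; there are 15 of them.

15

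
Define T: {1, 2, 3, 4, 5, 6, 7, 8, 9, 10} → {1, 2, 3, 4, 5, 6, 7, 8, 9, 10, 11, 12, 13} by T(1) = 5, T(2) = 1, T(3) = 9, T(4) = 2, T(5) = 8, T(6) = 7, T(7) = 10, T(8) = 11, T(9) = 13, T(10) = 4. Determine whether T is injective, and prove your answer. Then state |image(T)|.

10

The values T(1), …, T(10) are 5, 1, 9, 2, 8, 7, 10, 11, 13, 4 — all distinct.
So T(a) = T(b) only when a = b, and T is injective.
The image of T is {1, 2, 4, 5, 7, 8, 9, 10, 11, 13}, which has 10 elements.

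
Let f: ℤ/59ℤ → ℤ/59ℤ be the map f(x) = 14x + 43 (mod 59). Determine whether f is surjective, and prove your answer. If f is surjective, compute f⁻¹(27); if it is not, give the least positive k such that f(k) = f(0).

41

Since gcd(14, 59) = 1, 14 is invertible modulo 59. Euclid's algorithm: 59 = 4·14 + 3, 14 = 4·3 + 2, 3 = 1·2 + 1; back-substituting gives 1 = 38·14 − 9·59, so 14⁻¹ ≡ 38 (mod 59).
For any y ∈ ℤ/59ℤ, x = 38(y − 43) mod 59 satisfies f(x) = 14·38(y − 43) + 43 ≡ y (since 14·38 ≡ 1 mod 59). So every y has a preimage.
So f is surjective.
Since f is surjective, we compute f⁻¹(27): solve 14x + 43 ≡ 27 (mod 59), i.e. 14x ≡ 43 (mod 59).
Multiplying by 14⁻¹ = 38 gives x ≡ 38·43 = 1634 = 27·59 + 41 ≡ 41 (mod 59).
Check: f(41) = 14·41 + 43 = 617 = 10·59 + 27 ≡ 27 (mod 59).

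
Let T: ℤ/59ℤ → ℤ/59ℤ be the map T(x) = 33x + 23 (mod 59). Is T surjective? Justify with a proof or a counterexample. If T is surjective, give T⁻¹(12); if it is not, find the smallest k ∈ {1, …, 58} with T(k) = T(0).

39

Since gcd(33, 59) = 1, 33 is invertible modulo 59. Euclid's algorithm: 59 = 1·33 + 26, 33 = 1·26 + 7, 26 = 3·7 + 5, 7 = 1·5 + 2, 5 = 2·2 + 1; back-substituting gives 1 = 34·33 − 19·59, so 33⁻¹ ≡ 34 (mod 59).
Then y ↦ 34(y − 23) is a two-sided inverse to T, so every y ∈ ℤ/59ℤ has a preimage.
Therefore T is surjective.
Since T is surjective, we find T⁻¹(12): we need 33x ≡ 12 − 23 ≡ 48 (mod 59). Using 33⁻¹ = 34: x ≡ 34·48 = 1632 = 27·59 + 39, so x = 39.
Check: T(39) = 33·39 + 23 = 1310 = 22·59 + 12 ≡ 12 (mod 59).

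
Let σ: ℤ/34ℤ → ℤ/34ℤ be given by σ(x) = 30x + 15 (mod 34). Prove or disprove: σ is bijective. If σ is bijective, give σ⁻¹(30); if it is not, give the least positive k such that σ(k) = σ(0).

We have gcd(30, 34) = 2 > 1. Taking u = 0 and v = 17: σ(0) = 15 and σ(17) = 30·17 + 15 = 525 ≡ 15 (mod 34).
So σ(0) = σ(17) while 0 ≠ 17, thus σ is not injective, hence not bijective.
Since σ is not bijective, we find the least positive k with σ(k) = σ(0): this means 30k ≡ 0 (mod 34), i.e. 34 ∣ 30k. Since gcd(30, 34) = 2, dividing through by 2 this holds exactly when 17 ∣ 15k, and as gcd(15, 17) = 1, exactly when 17 ∣ k.
The smallest positive such k is 17.

17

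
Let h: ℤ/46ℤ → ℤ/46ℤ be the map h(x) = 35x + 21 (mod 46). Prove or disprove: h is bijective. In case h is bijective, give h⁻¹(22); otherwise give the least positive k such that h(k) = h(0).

25

Suppose h(x_1) = h(x_2) in ℤ/46ℤ. Then 35x_1 + 21 ≡ 35x_2 + 21 (mod 46), so 35(x_1 − x_2) ≡ 0 (mod 46).
Since gcd(35, 46) = 1, 35 is invertible modulo 46, so x_1 − x_2 ≡ 0 (mod 46), i.e. x_1 = x_2.
We now compute 35⁻¹ mod 46 explicitly. Euclid's algorithm: 46 = 1·35 + 11, 35 = 3·11 + 2, 11 = 5·2 + 1; back-substituting gives 1 = 25·35 − 19·46, so 35⁻¹ ≡ 25 (mod 46).
Then y ↦ 25(y − 21) is a two-sided inverse to h, so every y ∈ ℤ/46ℤ has a preimage.
So h is bijective.
Since h is bijective, we compute h⁻¹(22): solve 35x + 21 ≡ 22 (mod 46), i.e. 35x ≡ 1 (mod 46).
Multiplying by 35⁻¹ = 25 gives x ≡ 25·1 = 25 ≡ 25 (mod 46).
Check: h(25) = 35·25 + 21 = 896 = 19·46 + 22 ≡ 22 (mod 46).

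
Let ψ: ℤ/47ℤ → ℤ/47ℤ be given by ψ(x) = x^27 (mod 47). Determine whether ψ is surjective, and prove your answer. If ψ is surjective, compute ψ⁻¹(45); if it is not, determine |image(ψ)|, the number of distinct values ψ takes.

30

Since 47 is prime, the nonzero elements of ℤ/47ℤ form a cyclic group of order 46.
As gcd(27, 46) = 1, raising to the 27th power is a bijection on this group: if u^27 ≡ v^27 then (uv^{−1})^27 = 1, and the only element of order dividing gcd(27, 46) = 1 is 1, so u = v.
With ψ(0) = 0 this makes ψ injective on all of ℤ/47ℤ, hence bijective (finite equal-size domain and codomain). In particular ψ is surjective.
Since ψ is surjective, we find the preimage of 45. The inverse of x ↦ x^27 on (ℤ/47ℤ)^× is x ↦ x^29, because 27·29 = 783 = 17·46 + 1 ≡ 1 (mod 46) and x^{46} = 1 for x ≠ 0 (Fermat). So ψ⁻¹(45) = 45^29 mod 47.
Repeated squaring mod 47: 45^1 ≡ 45, 45^2 ≡ 45² = 2025 ≡ 4, 45^4 ≡ 4² = 16, 45^8 ≡ 16² = 256 ≡ 21, 45^16 ≡ 21² = 441 ≡ 18. Since 29 = 16 + 8 + 4 + 1, 45^29 ≡ 18·21·16·45: 18·21 = 378 ≡ 2, then 2·16 = 32, then 32·45 = 1440 ≡ 30. So 45^29 ≡ 30 (mod 47).
Hence ψ⁻¹(45) = 30.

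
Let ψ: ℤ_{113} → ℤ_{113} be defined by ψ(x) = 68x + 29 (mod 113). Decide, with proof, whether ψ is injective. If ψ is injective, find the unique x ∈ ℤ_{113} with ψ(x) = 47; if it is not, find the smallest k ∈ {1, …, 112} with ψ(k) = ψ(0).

90

By definition, ψ is injective when ψ(u) = ψ(v) forces u = v.
If ψ(u) = ψ(v), then 68u ≡ 68v (mod 113). Because gcd(68, 113) = 1, we may cancel 68 to get u ≡ v (mod 113).
Hence ψ is injective.
We now compute 68⁻¹ mod 113 explicitly. Euclid's algorithm: 113 = 1·68 + 45, 68 = 1·45 + 23, 45 = 1·23 + 22, 23 = 1·22 + 1; back-substituting gives 1 = 5·68 − 3·113, so 68⁻¹ ≡ 5 (mod 113).
Since ψ is injective, we find ψ⁻¹(47): we need 68x ≡ 47 − 29 ≡ 18 (mod 113). Using 68⁻¹ = 5: x ≡ 5·18 = 90, so x = 90.
Check: ψ(90) = 68·90 + 29 = 6149 = 54·113 + 47 ≡ 47 (mod 113).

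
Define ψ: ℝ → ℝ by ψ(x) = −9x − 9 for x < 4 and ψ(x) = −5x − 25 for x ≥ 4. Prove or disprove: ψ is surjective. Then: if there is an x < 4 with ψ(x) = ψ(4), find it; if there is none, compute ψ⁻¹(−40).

Both pieces are strictly decreasing (slopes −9 and −5), so each is injective on its own interval.
The left piece maps (−∞, 4) onto (−45, ∞); the right piece maps [4, ∞) onto (−∞, −45].
These images together cover ℝ, so ψ is surjective.
Because the two images are disjoint, no x < 4 has ψ(x) = ψ(4), so we compute ψ⁻¹(−40): −40 lies in (−45, ∞), so solve −9x − 9 = −40: x = (−40 + 9)/(−9) = 31/9.

31/9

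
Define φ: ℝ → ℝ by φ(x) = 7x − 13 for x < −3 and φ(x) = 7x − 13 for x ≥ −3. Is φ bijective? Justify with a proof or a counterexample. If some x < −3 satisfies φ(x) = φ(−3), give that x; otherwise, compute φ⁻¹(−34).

-3

Both pieces are strictly increasing (slopes 7 and 7), so each is injective on its own interval.
The left piece maps (−∞, −3) onto (−∞, −34); the right piece maps [−3, ∞) onto [−34, ∞).
Since −34 = −34, the images partition ℝ: φ is injective and surjective, hence bijective.
Because the two images are disjoint, no x < −3 has φ(x) = φ(−3), so we compute φ⁻¹(−34): −34 lies in [−34, ∞), so solve 7x − 13 = −34: x = (−34 + 13)/7 = −3.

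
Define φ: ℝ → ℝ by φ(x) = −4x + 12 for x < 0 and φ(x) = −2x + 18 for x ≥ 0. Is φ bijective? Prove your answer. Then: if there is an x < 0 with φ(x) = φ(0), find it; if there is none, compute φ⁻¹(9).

-3/2

Both pieces are strictly decreasing (slopes −4 and −2), so each is injective on its own interval.
The left piece maps (−∞, 0) onto (12, ∞); the right piece maps [0, ∞) onto (−∞, 18].
These images overlap. In particular φ(0) = 18 (right piece), and solving −4x + 12 = 18 on the left piece gives x = −3/2 < 0.
So φ(−3/2) = φ(0) with −3/2 ≠ 0, and φ is not injective, hence not bijective. This x = −3/2 is the requested value below 0.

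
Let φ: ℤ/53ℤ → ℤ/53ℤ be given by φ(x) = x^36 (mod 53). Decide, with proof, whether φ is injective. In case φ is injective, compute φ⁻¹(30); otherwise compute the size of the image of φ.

φ(2): Repeated squaring mod 53: 2^1 ≡ 2, 2^2 ≡ 2² = 4, 2^4 ≡ 4² = 16, 2^8 ≡ 16² = 256 ≡ 44, 2^16 ≡ 44² = 1936 ≡ 28, 2^32 ≡ 28² = 784 ≡ 42. Since 36 = 32 + 4, 2^36 ≡ 42·16: 42·16 = 672 ≡ 36. So 2^36 ≡ 36 (mod 53).
φ(7): Repeated squaring mod 53: 7^1 ≡ 7, 7^2 ≡ 7² = 49, 7^4 ≡ 49² = 2401 ≡ 16, 7^8 ≡ 16² = 256 ≡ 44, 7^16 ≡ 44² = 1936 ≡ 28, 7^32 ≡ 28² = 784 ≡ 42. Since 36 = 32 + 4, 7^36 ≡ 42·16: 42·16 = 672 ≡ 36. So 7^36 ≡ 36 (mod 53).
So φ(2) = φ(7) = 36 while 2 ≠ 7, so φ is not injective.
Since φ is not injective, we determine |image(φ)|. Computing x^36 mod 53 for each x (by repeated squaring, reducing mod 53 at every step), the values φ(0), φ(1), …, φ(52) are: 0, 1, 36, 46, 24, 49, 13, 36, 16, 49, 15, 44, 44, 42, 24, 28, 46, 10, 15, 42, 10, 13, 47, 1, 47, 16, 28, 28, 16, 47, 1, 47, 13, 10, 42, 15, 10, 46, 28, 24, 42, 44, 44, 15, 49, 16, 36, 13, 49, 24, 46, 36, 1.
The distinct values are {0, 1, 10, 13, 15, 16, 24, 28, 36, 42, 44, 46, 47, 49}; there are 14 of them.

14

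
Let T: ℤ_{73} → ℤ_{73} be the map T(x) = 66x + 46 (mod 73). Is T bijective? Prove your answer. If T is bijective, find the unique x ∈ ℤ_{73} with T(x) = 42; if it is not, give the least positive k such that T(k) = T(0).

11

Suppose T(u) = T(v) in ℤ_{73}. Then 66u + 46 ≡ 66v + 46 (mod 73), thus 66(u − v) ≡ 0 (mod 73).
Since gcd(66, 73) = 1, 66 is invertible modulo 73, so u − v ≡ 0 (mod 73), i.e. u = v.
We now compute 66⁻¹ mod 73 explicitly. Euclid's algorithm: 73 = 1·66 + 7, 66 = 9·7 + 3, 7 = 2·3 + 1; back-substituting gives 1 = 52·66 − 47·73, so 66⁻¹ ≡ 52 (mod 73).
For any y ∈ ℤ_{73}, x = 52(y − 46) mod 73 satisfies T(x) = 66·52(y − 46) + 46 ≡ y (since 66·52 ≡ 1 mod 73). So every y has a preimage.
Therefore T is bijective.
Since T is bijective, we compute T⁻¹(42): solve 66x + 46 ≡ 42 (mod 73), i.e. 66x ≡ 69 (mod 73).
Multiplying by 66⁻¹ = 52 gives x ≡ 52·69 = 3588 = 49·73 + 11 ≡ 11 (mod 73).
Check: T(11) = 66·11 + 46 = 772 = 10·73 + 42 ≡ 42 (mod 73).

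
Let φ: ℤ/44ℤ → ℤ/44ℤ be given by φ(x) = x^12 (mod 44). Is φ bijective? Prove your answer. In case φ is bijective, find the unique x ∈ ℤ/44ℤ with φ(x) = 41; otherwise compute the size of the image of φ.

12

φ(10): Repeated squaring mod 44: 10^1 ≡ 10, 10^2 ≡ 10² = 100 ≡ 12, 10^4 ≡ 12² = 144 ≡ 12, 10^8 ≡ 12² = 144 ≡ 12. Since 12 = 8 + 4, 10^12 ≡ 12·12: 12·12 = 144 ≡ 12. So 10^12 ≡ 12 (mod 44).
φ(12): Repeated squaring mod 44: 12^1 ≡ 12, 12^2 ≡ 12² = 144 ≡ 12, 12^4 ≡ 12² = 144 ≡ 12, 12^8 ≡ 12² = 144 ≡ 12. Since 12 = 8 + 4, 12^12 ≡ 12·12: 12·12 = 144 ≡ 12. So 12^12 ≡ 12 (mod 44).
So φ(10) = φ(12) = 12 while 10 ≠ 12, so φ is not injective, hence not bijective.
Since φ is not bijective, we determine |image(φ)|. Computing x^12 mod 44 for each x (by repeated squaring, reducing mod 44 at every step), the values φ(0), φ(1), …, φ(43) are: 0, 1, 4, 9, 16, 25, 36, 5, 20, 37, 12, 33, 12, 37, 20, 5, 36, 25, 16, 9, 4, 1, 0, 1, 4, 9, 16, 25, 36, 5, 20, 37, 12, 33, 12, 37, 20, 5, 36, 25, 16, 9, 4, 1.
The distinct values are {0, 1, 4, 5, 9, 12, 16, 20, 25, 33, 36, 37}; there are 12 of them.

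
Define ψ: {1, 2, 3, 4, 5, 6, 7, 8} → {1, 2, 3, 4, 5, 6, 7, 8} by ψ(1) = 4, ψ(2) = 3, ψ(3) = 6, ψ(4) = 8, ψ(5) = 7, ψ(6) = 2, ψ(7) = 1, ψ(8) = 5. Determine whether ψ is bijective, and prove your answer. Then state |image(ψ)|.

8

The values 4, 3, 6, 8, 7, 2, 1, 5 are a permutation of {1, 2, 3, 4, 5, 6, 7, 8}: each element appears exactly once.
So ψ is injective and surjective, hence bijective.
The image of ψ is {1, 2, 3, 4, 5, 6, 7, 8}, which has 8 elements.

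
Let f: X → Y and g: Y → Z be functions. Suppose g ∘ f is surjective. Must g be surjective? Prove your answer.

surjective

Let c ∈ Z. Since g ∘ f is surjective, some a ∈ X has g(f(a)) = c. Then b = f(a) ∈ Y satisfies g(b) = c. So g is surjective.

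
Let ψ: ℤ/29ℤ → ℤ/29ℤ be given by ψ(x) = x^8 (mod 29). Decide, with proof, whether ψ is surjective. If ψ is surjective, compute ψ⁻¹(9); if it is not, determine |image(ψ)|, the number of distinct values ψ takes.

ψ(2): Repeated squaring mod 29: 2^1 ≡ 2, 2^2 ≡ 2² = 4, 2^4 ≡ 4² = 16, 2^8 ≡ 16² = 256 ≡ 24. So 2^8 ≡ 24 (mod 29).
ψ(5): Repeated squaring mod 29: 5^1 ≡ 5, 5^2 ≡ 5² = 25, 5^4 ≡ 25² = 625 ≡ 16, 5^8 ≡ 16² = 256 ≡ 24. So 5^8 ≡ 24 (mod 29).
So ψ(2) = ψ(5) = 24 while 2 ≠ 5, hence ψ is not injective.
A non-injective map from the 29-element set ℤ/29ℤ to itself takes at most 28 distinct values, so it cannot be surjective. So ψ is not surjective.
Since ψ is not surjective, we determine |image(ψ)|. Computing x^8 mod 29 for each x (by repeated squaring, reducing mod 29 at every step), the values ψ(0), ψ(1), …, ψ(28) are: 0, 1, 24, 7, 25, 24, 23, 7, 20, 20, 25, 16, 1, 16, 23, 23, 16, 1, 16, 25, 20, 20, 7, 23, 24, 25, 7, 24, 1.
The distinct values are {0, 1, 7, 16, 20, 23, 24, 25}; there are 8 of them.

8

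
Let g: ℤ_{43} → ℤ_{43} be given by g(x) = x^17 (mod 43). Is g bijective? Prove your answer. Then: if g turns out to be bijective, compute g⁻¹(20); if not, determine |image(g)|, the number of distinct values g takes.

26

Since 43 is prime, the nonzero elements of ℤ_{43} form a cyclic group of order 42.
As gcd(17, 42) = 1, raising to the 17th power is a bijection on this group: if x_1^17 ≡ x_2^17 then (x_1x_2^{−1})^17 = 1, and the only element of order dividing gcd(17, 42) = 1 is 1, so x_1 = x_2.
With g(0) = 0 this makes g injective on all of ℤ_{43}, hence bijective (finite equal-size domain and codomain). In particular g is bijective.
Since g is bijective, we find the preimage of 20. The inverse of x ↦ x^17 on (ℤ_{43})^× is x ↦ x^5, because 17·5 = 85 = 2·42 + 1 ≡ 1 (mod 42) and x^{42} = 1 for x ≠ 0 (Fermat). So g⁻¹(20) = 20^5 mod 43.
Repeated squaring mod 43: 20^1 ≡ 20, 20^2 ≡ 20² = 400 ≡ 13, 20^4 ≡ 13² = 169 ≡ 40. Since 5 = 4 + 1, 20^5 ≡ 40·20: 40·20 = 800 ≡ 26. So 20^5 ≡ 26 (mod 43).
Hence g⁻¹(20) = 26.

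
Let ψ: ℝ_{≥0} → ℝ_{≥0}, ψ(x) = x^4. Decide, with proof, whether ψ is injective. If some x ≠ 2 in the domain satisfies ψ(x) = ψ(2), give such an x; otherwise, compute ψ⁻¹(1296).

6

On ℝ_{≥0}, x ↦ x^4 is strictly increasing, so ψ(x_1) = ψ(x_2) forces x_1 = x_2. Hence ψ is injective.
Since x ↦ x^4 is strictly increasing on ℝ_{≥0}, it is injective there, so no x ≠ 2 in the domain has ψ(x) = ψ(2). We therefore compute ψ⁻¹(1296) = 1296^{1/4} = 6 (indeed 6^4 = 1296).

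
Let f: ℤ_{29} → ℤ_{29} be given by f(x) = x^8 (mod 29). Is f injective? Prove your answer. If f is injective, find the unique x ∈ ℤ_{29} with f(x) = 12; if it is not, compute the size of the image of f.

f(2): Repeated squaring mod 29: 2^1 ≡ 2, 2^2 ≡ 2² = 4, 2^4 ≡ 4² = 16, 2^8 ≡ 16² = 256 ≡ 24. So 2^8 ≡ 24 (mod 29).
f(5): Repeated squaring mod 29: 5^1 ≡ 5, 5^2 ≡ 5² = 25, 5^4 ≡ 25² = 625 ≡ 16, 5^8 ≡ 16² = 256 ≡ 24. So 5^8 ≡ 24 (mod 29).
So f(2) = f(5) = 24 while 2 ≠ 5, hence f is not injective.
Since f is not injective, we determine |image(f)|. Computing x^8 mod 29 for each x (by repeated squaring, reducing mod 29 at every step), the values f(0), f(1), …, f(28) are: 0, 1, 24, 7, 25, 24, 23, 7, 20, 20, 25, 16, 1, 16, 23, 23, 16, 1, 16, 25, 20, 20, 7, 23, 24, 25, 7, 24, 1.
The distinct values are {0, 1, 7, 16, 20, 23, 24, 25}; there are 8 of them.

8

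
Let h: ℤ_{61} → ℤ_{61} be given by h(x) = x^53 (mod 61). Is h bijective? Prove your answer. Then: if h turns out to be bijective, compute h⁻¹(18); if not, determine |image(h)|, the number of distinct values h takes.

26

Since 61 is prime, the nonzero elements of ℤ_{61} form a cyclic group of order 60.
As gcd(53, 60) = 1, raising to the 53rd power is a bijection on this group: if a^53 ≡ b^53 then (ab^{−1})^53 = 1, and the only element of order dividing gcd(53, 60) = 1 is 1, so a = b.
With h(0) = 0 this makes h injective on all of ℤ_{61}, hence bijective (finite equal-size domain and codomain). In particular h is bijective.
Since h is bijective, we find the preimage of 18. The inverse of x ↦ x^53 on (ℤ_{61})^× is x ↦ x^17, because 53·17 = 901 = 15·60 + 1 ≡ 1 (mod 60) and x^{60} = 1 for x ≠ 0 (Fermat). So h⁻¹(18) = 18^17 mod 61.
Repeated squaring mod 61: 18^1 ≡ 18, 18^2 ≡ 18² = 324 ≡ 19, 18^4 ≡ 19² = 361 ≡ 56, 18^8 ≡ 56² = 3136 ≡ 25, 18^16 ≡ 25² = 625 ≡ 15. Since 17 = 16 + 1, 18^17 ≡ 15·18: 15·18 = 270 ≡ 26. So 18^17 ≡ 26 (mod 61).
Hence h⁻¹(18) = 26.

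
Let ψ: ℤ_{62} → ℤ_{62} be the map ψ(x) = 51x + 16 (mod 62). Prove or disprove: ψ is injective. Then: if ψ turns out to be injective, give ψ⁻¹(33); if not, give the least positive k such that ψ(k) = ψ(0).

21

Recall: ψ is injective if ψ(a) = ψ(b) implies a = b.
If ψ(a) = ψ(b), then 51a ≡ 51b (mod 62). Because gcd(51, 62) = 1, we may cancel 51 to get a ≡ b (mod 62).
So ψ is injective.
We now compute 51⁻¹ mod 62 explicitly. Euclid's algorithm: 62 = 1·51 + 11, 51 = 4·11 + 7, 11 = 1·7 + 4, 7 = 1·4 + 3, 4 = 1·3 + 1; back-substituting gives 1 = 45·51 − 37·62, so 51⁻¹ ≡ 45 (mod 62).
Since ψ is injective, we compute ψ⁻¹(33): solve 51x + 16 ≡ 33 (mod 62), i.e. 51x ≡ 17 (mod 62).
Multiplying by 51⁻¹ = 45 gives x ≡ 45·17 = 765 = 12·62 + 21 ≡ 21 (mod 62).
Check: ψ(21) = 51·21 + 16 = 1087 = 17·62 + 33 ≡ 33 (mod 62).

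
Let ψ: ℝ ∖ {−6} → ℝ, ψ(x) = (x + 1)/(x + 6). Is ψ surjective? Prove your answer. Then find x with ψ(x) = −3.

-19/4

If ψ(x) = 1, cross-multiplying gives 1(x + 1) = 1(x + 6), which simplifies to 1 = 6 — false.  So 1 has no preimage and ψ is not surjective.
Solving ψ(x) = −3: cross-multiplying gives x + 1 = −3(x + 6), which rearranges to 4x = −19, so x = −19/4.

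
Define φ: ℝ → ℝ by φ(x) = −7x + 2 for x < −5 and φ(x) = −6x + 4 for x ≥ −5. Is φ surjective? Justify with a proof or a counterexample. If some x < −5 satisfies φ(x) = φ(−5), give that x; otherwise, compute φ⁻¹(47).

Both pieces are strictly decreasing (slopes −7 and −6), so each is injective on its own interval.
The left piece maps (−∞, −5) onto (37, ∞); the right piece maps [−5, ∞) onto (−∞, 34].
The union (37, ∞) ∪ (−∞, 34] omits the interval between 37 and 34; in particular 37 has no preimage. So φ is not surjective.
Because the two images are disjoint, no x < −5 has φ(x) = φ(−5), so we compute φ⁻¹(47): 47 lies in (37, ∞), so solve −7x + 2 = 47: x = (47 − 2)/(−7) = −45/7.

-45/7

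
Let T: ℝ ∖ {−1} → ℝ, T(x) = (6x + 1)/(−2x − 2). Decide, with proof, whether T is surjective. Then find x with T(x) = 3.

-7/12

If T(x) = −3, cross-multiplying gives −2(6x + 1) = 6(−2x − 2), which simplifies to −2 = −12 — false.  So −3 has no preimage and T is not surjective.
Solving T(x) = 3: cross-multiplying gives 6x + 1 = 3(−2x − 2), which rearranges to 12x = −7, so x = −7/12.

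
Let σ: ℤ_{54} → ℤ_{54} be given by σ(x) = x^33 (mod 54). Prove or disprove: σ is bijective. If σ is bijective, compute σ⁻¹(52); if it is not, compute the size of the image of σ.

σ(0) = 0^33 = 0.
σ(6): Repeated squaring mod 54: 6^1 ≡ 6, 6^2 ≡ 6² = 36, 6^4 ≡ 36² = 1296 ≡ 0, 6^8 ≡ 0² = 0, 6^16 ≡ 0² = 0, 6^32 ≡ 0² = 0. Since 33 = 32 + 1, 6^33 ≡ 0·6: 0·6 = 0. So 6^33 ≡ 0 (mod 54).
So σ(0) = σ(6) = 0 while 0 ≠ 6, so σ is not injective, hence not bijective.
Since σ is not bijective, we determine |image(σ)|. Computing x^33 mod 54 for each x (by repeated squaring, reducing mod 54 at every step), the values σ(0), σ(1), …, σ(53) are: 0, 1, 44, 27, 46, 35, 0, 37, 26, 27, 28, 17, 0, 19, 8, 27, 10, 53, 0, 1, 44, 27, 46, 35, 0, 37, 26, 27, 28, 17, 0, 19, 8, 27, 10, 53, 0, 1, 44, 27, 46, 35, 0, 37, 26, 27, 28, 17, 0, 19, 8, 27, 10, 53.
The distinct values are {0, 1, 8, 10, 17, 19, 26, 27, 28, 35, 37, 44, 46, 53}; there are 14 of them.

14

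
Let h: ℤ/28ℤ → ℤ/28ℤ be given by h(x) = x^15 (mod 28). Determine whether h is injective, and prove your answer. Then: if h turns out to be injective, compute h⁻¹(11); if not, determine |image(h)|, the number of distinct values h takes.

h(2): Repeated squaring mod 28: 2^1 ≡ 2, 2^2 ≡ 2² = 4, 2^4 ≡ 4² = 16, 2^8 ≡ 16² = 256 ≡ 4. Since 15 = 8 + 4 + 2 + 1, 2^15 ≡ 4·16·4·2: 4·16 = 64 ≡ 8, then 8·4 = 32 ≡ 4, then 4·2 = 8. So 2^15 ≡ 8 (mod 28).
h(4): Repeated squaring mod 28: 4^1 ≡ 4, 4^2 ≡ 4² = 16, 4^4 ≡ 16² = 256 ≡ 4, 4^8 ≡ 4² = 16. Since 15 = 8 + 4 + 2 + 1, 4^15 ≡ 16·4·16·4: 16·4 = 64 ≡ 8, then 8·16 = 128 ≡ 16, then 16·4 = 64 ≡ 8. So 4^15 ≡ 8 (mod 28).
So h(2) = h(4) = 8 while 2 ≠ 4, hence h is not injective.
Since h is not injective, we determine |image(h)|. Computing x^15 mod 28 for each x (by repeated squaring, reducing mod 28 at every step), the values h(0), h(1), …, h(27) are: 0, 1, 8, 27, 8, 13, 20, 7, 8, 1, 20, 15, 20, 13, 0, 15, 8, 13, 8, 27, 20, 21, 8, 15, 20, 1, 20, 27.
The distinct values are {0, 1, 7, 8, 13, 15, 20, 21, 27}; there are 9 of them.

9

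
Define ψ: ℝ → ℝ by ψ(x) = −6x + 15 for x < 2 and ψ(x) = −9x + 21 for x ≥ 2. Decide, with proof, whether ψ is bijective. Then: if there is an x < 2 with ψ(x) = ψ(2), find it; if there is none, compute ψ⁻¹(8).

7/6

Both pieces are strictly decreasing (slopes −6 and −9), so each is injective on its own interval.
The left piece maps (−∞, 2) onto (3, ∞); the right piece maps [2, ∞) onto (−∞, 3].
Since 3 = 3, the images partition ℝ: ψ is injective and surjective, hence bijective.
Because the two images are disjoint, no x < 2 has ψ(x) = ψ(2), so we compute ψ⁻¹(8): 8 lies in (3, ∞), so solve −6x + 15 = 8: x = (8 − 15)/(−6) = 7/6.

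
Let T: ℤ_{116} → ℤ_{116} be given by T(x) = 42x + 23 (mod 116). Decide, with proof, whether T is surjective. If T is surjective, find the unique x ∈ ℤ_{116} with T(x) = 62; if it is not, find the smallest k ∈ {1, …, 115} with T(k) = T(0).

58

Recall that T is surjective if every y in the codomain equals T(x) for some x in the domain.
Since gcd(42, 116) = 2, we have 42x ≡ 0 (mod 2) for all x, so T(x) ≡ 1 (mod 2).
But 0 ≢ 1 (mod 2), so 0 ∈ ℤ_{116} has no preimage. Thus T is not surjective.
Since T is not surjective, we find the least positive k with T(k) = T(0): this means 42k ≡ 0 (mod 116), i.e. 116 ∣ 42k. Since gcd(42, 116) = 2, dividing through by 2 this holds exactly when 58 ∣ 21k, and as gcd(21, 58) = 1, exactly when 58 ∣ k.
The smallest positive such k is 58.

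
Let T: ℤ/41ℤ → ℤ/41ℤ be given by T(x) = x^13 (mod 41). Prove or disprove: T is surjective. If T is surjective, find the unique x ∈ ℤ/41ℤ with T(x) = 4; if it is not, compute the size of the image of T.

25

Since 41 is prime, the nonzero elements of ℤ/41ℤ form a cyclic group of order 40.
As gcd(13, 40) = 1, raising to the 13th power is a bijection on this group: if s^13 ≡ t^13 then (st^{−1})^13 = 1, and the only element of order dividing gcd(13, 40) = 1 is 1, so s = t.
With T(0) = 0 this makes T injective on all of ℤ/41ℤ, hence bijective (finite equal-size domain and codomain). In particular T is surjective.
Since T is surjective, we find the preimage of 4. The inverse of x ↦ x^13 on (ℤ/41ℤ)^× is x ↦ x^37, because 13·37 = 481 = 12·40 + 1 ≡ 1 (mod 40) and x^{40} = 1 for x ≠ 0 (Fermat). So T⁻¹(4) = 4^37 mod 41.
Repeated squaring mod 41: 4^1 ≡ 4, 4^2 ≡ 4² = 16, 4^4 ≡ 16² = 256 ≡ 10, 4^8 ≡ 10² = 100 ≡ 18, 4^16 ≡ 18² = 324 ≡ 37, 4^32 ≡ 37² = 1369 ≡ 16. Since 37 = 32 + 4 + 1, 4^37 ≡ 16·10·4: 16·10 = 160 ≡ 37, then 37·4 = 148 ≡ 25. So 4^37 ≡ 25 (mod 41).
Hence T⁻¹(4) = 25.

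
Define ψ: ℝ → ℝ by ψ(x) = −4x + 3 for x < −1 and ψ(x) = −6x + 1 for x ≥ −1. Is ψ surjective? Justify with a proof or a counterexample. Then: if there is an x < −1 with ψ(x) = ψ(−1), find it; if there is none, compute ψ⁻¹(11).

-2

Both pieces are strictly decreasing (slopes −4 and −6), so each is injective on its own interval.
The left piece maps (−∞, −1) onto (7, ∞); the right piece maps [−1, ∞) onto (−∞, 7].
These images together cover ℝ, so ψ is surjective.
Because the two images are disjoint, no x < −1 has ψ(x) = ψ(−1), so we compute ψ⁻¹(11): 11 lies in (7, ∞), so solve −4x + 3 = 11: x = (11 − 3)/(−4) = −2.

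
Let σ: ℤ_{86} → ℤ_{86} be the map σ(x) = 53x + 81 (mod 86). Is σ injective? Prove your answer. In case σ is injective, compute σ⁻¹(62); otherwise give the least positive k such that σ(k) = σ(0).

11

Suppose σ(a) = σ(b) in ℤ_{86}. Then 53a + 81 ≡ 53b + 81 (mod 86), thus 53(a − b) ≡ 0 (mod 86).
Since gcd(53, 86) = 1, 53 is invertible modulo 86, so a − b ≡ 0 (mod 86), i.e. a = b.
Therefore σ is injective.
We now compute 53⁻¹ mod 86 explicitly. Euclid's algorithm: 86 = 1·53 + 33, 53 = 1·33 + 20, 33 = 1·20 + 13, 20 = 1·13 + 7, 13 = 1·7 + 6, 7 = 1·6 + 1; back-substituting gives 1 = 13·53 − 8·86, so 53⁻¹ ≡ 13 (mod 86).
Since σ is injective, we compute σ⁻¹(62): solve 53x + 81 ≡ 62 (mod 86), i.e. 53x ≡ 67 (mod 86).
Multiplying by 53⁻¹ = 13 gives x ≡ 13·67 = 871 = 10·86 + 11 ≡ 11 (mod 86).
Check: σ(11) = 53·11 + 81 = 664 = 7·86 + 62 ≡ 62 (mod 86).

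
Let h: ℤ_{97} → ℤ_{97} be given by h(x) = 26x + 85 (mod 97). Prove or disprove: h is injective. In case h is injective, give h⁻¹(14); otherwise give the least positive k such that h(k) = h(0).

Recall that h is injective if h(x_1) = h(x_2) implies x_1 = x_2.
If h(x_1) = h(x_2), then 26x_1 ≡ 26x_2 (mod 97). Because gcd(26, 97) = 1, we may cancel 26 to get x_1 ≡ x_2 (mod 97).
So h is injective.
We now compute 26⁻¹ mod 97 explicitly. Euclid's algorithm: 97 = 3·26 + 19, 26 = 1·19 + 7, 19 = 2·7 + 5, 7 = 1·5 + 2, 5 = 2·2 + 1; back-substituting gives 1 = 56·26 − 15·97, so 26⁻¹ ≡ 56 (mod 97).
Since h is injective, we compute h⁻¹(14): solve 26x + 85 ≡ 14 (mod 97), i.e. 26x ≡ 26 (mod 97).
Multiplying by 26⁻¹ = 56 gives x ≡ 56·26 = 1456 = 15·97 + 1 ≡ 1 (mod 97).
Check: h(1) = 26·1 + 85 = 111 = 1·97 + 14 ≡ 14 (mod 97).

1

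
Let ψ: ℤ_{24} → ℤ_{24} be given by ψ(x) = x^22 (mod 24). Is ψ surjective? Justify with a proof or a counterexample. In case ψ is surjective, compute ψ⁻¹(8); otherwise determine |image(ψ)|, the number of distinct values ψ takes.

4

ψ(2): Repeated squaring mod 24: 2^1 ≡ 2, 2^2 ≡ 2² = 4, 2^4 ≡ 4² = 16, 2^8 ≡ 16² = 256 ≡ 16, 2^16 ≡ 16² = 256 ≡ 16. Since 22 = 16 + 4 + 2, 2^22 ≡ 16·16·4: 16·16 = 256 ≡ 16, then 16·4 = 64 ≡ 16. So 2^22 ≡ 16 (mod 24).
ψ(4): Repeated squaring mod 24: 4^1 ≡ 4, 4^2 ≡ 4² = 16, 4^4 ≡ 16² = 256 ≡ 16, 4^8 ≡ 16² = 256 ≡ 16, 4^16 ≡ 16² = 256 ≡ 16. Since 22 = 16 + 4 + 2, 4^22 ≡ 16·16·16: 16·16 = 256 ≡ 16, then 16·16 = 256 ≡ 16. So 4^22 ≡ 16 (mod 24).
So ψ(2) = ψ(4) = 16 while 2 ≠ 4, so ψ is not injective.
A non-injective map from the 24-element set ℤ_{24} to itself takes at most 23 distinct values, so it cannot be surjective. So ψ is not surjective.
Since ψ is not surjective, we determine |image(ψ)|. Computing x^22 mod 24 for each x (by repeated squaring, reducing mod 24 at every step), the values ψ(0), ψ(1), …, ψ(23) are: 0, 1, 16, 9, 16, 1, 0, 1, 16, 9, 16, 1, 0, 1, 16, 9, 16, 1, 0, 1, 16, 9, 16, 1.
The distinct values are {0, 1, 9, 16}; there are 4 of them.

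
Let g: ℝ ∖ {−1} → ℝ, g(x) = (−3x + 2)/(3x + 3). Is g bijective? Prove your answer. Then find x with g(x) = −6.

-4/3

If g(x) = −1, cross-multiplying gives 3(−3x + 2) = −3(3x + 3), which simplifies to 6 = −9 — false.  So −1 has no preimage and g is not surjective.
Hence g is not bijective.
Solving g(x) = −6: cross-multiplying gives −3x + 2 = −6(3x + 3), which rearranges to 15x = −20, so x = −4/3.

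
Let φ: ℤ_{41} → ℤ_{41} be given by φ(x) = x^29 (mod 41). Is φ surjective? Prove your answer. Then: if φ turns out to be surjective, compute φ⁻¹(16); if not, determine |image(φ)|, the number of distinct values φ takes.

Since 41 is prime, the nonzero elements of ℤ_{41} form a cyclic group of order 40.
As gcd(29, 40) = 1, raising to the 29th power is a bijection on this group: if u^29 ≡ v^29 then (uv^{−1})^29 = 1, and the only element of order dividing gcd(29, 40) = 1 is 1, so u = v.
With φ(0) = 0 this makes φ injective on all of ℤ_{41}, hence bijective (finite equal-size domain and codomain). In particular φ is surjective.
Since φ is surjective, we find the preimage of 16. The inverse of x ↦ x^29 on (ℤ_{41})^× is x ↦ x^29, because 29·29 = 841 = 21·40 + 1 ≡ 1 (mod 40) and x^{40} = 1 for x ≠ 0 (Fermat). So φ⁻¹(16) = 16^29 mod 41.
Repeated squaring mod 41: 16^1 ≡ 16, 16^2 ≡ 16² = 256 ≡ 10, 16^4 ≡ 10² = 100 ≡ 18, 16^8 ≡ 18² = 324 ≡ 37, 16^16 ≡ 37² = 1369 ≡ 16. Since 29 = 16 + 8 + 4 + 1, 16^29 ≡ 16·37·18·16: 16·37 = 592 ≡ 18, then 18·18 = 324 ≡ 37, then 37·16 = 592 ≡ 18. So 16^29 ≡ 18 (mod 41).
Hence φ⁻¹(16) = 18.

18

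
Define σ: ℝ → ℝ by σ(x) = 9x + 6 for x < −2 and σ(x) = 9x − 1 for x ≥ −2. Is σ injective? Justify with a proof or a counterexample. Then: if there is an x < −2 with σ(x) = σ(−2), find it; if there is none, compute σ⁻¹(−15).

-25/9

Both pieces are strictly increasing (slopes 9 and 9), so each is injective on its own interval.
The left piece maps (−∞, −2) onto (−∞, −12); the right piece maps [−2, ∞) onto [−19, ∞).
These images overlap. In particular σ(−2) = −19 (right piece), and solving 9x + 6 = −19 on the left piece gives x = −25/9 < −2.
So σ(−25/9) = σ(−2) with −25/9 ≠ −2, and σ is not injective. This x = −25/9 is the requested value below −2.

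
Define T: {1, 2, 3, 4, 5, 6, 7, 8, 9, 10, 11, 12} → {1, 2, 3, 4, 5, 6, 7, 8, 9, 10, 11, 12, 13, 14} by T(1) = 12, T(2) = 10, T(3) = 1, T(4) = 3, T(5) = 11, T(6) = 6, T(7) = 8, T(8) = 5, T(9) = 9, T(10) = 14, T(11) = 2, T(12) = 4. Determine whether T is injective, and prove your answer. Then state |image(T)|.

12

The values T(1), …, T(12) are 12, 10, 1, 3, 11, 6, 8, 5, 9, 14, 2, 4 — all distinct.
So T(u) = T(v) only when u = v, and T is injective.
The image of T is {1, 2, 3, 4, 5, 6, 8, 9, 10, 11, 12, 14}, which has 12 elements.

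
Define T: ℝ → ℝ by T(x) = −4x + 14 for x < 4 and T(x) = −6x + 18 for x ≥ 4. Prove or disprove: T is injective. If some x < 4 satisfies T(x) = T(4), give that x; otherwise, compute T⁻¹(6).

Both pieces are strictly decreasing (slopes −4 and −6), so each is injective on its own interval.
The left piece maps (−∞, 4) onto (−2, ∞); the right piece maps [4, ∞) onto (−∞, −6].
These images are disjoint, so no value is attained by both pieces. So T is injective.
Because the two images are disjoint, no x < 4 has T(x) = T(4), so we compute T⁻¹(6): 6 lies in (−2, ∞), so solve −4x + 14 = 6: x = (6 − 14)/(−4) = 2.

2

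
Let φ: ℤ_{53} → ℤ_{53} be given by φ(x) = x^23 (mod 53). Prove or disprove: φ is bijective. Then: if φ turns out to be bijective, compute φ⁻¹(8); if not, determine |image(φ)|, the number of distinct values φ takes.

Since 53 is prime, the nonzero elements of ℤ_{53} form a cyclic group of order 52.
As gcd(23, 52) = 1, raising to the 23rd power is a bijection on this group: if s^23 ≡ t^23 then (st^{−1})^23 = 1, and the only element of order dividing gcd(23, 52) = 1 is 1, so s = t.
With φ(0) = 0 this makes φ injective on all of ℤ_{53}, hence bijective (finite equal-size domain and codomain). In particular φ is bijective.
Since φ is bijective, we find the preimage of 8. The inverse of x ↦ x^23 on (ℤ_{53})^× is x ↦ x^43, because 23·43 = 989 = 19·52 + 1 ≡ 1 (mod 52) and x^{52} = 1 for x ≠ 0 (Fermat). So φ⁻¹(8) = 8^43 mod 53.
Repeated squaring mod 53: 8^1 ≡ 8, 8^2 ≡ 8² = 64 ≡ 11, 8^4 ≡ 11² = 121 ≡ 15, 8^8 ≡ 15² = 225 ≡ 13, 8^16 ≡ 13² = 169 ≡ 10, 8^32 ≡ 10² = 100 ≡ 47. Since 43 = 32 + 8 + 2 + 1, 8^43 ≡ 47·13·11·8: 47·13 = 611 ≡ 28, then 28·11 = 308 ≡ 43, then 43·8 = 344 ≡ 26. So 8^43 ≡ 26 (mod 53).
Hence φ⁻¹(8) = 26.

26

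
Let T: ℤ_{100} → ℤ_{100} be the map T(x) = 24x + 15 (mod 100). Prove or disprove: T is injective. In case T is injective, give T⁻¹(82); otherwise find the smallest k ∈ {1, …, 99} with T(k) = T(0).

25

We have gcd(24, 100) = 4 > 1. Taking u = 0 and v = 25: T(0) = 15 and T(25) = 24·25 + 15 = 615 ≡ 15 (mod 100).
So T(0) = T(25) while 0 ≠ 25, so T is not injective.
Since T is not injective, we find the least positive k with T(k) = T(0): this means 24k ≡ 0 (mod 100), i.e. 100 ∣ 24k. Since gcd(24, 100) = 4, dividing through by 4 this holds exactly when 25 ∣ 6k, and as gcd(6, 25) = 1, exactly when 25 ∣ k.
The smallest positive such k is 25.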